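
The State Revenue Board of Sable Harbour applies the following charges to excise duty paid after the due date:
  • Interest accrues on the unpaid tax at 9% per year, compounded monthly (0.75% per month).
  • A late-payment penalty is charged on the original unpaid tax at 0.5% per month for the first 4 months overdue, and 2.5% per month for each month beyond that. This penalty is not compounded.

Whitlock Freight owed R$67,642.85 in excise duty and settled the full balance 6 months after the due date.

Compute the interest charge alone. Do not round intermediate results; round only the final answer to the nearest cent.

Interest: R$67,642.85 × ((1 + 0.0075)^6 − 1) = R$67,642.85 × 0.0458522… = R$3,101.5759…

R$3,101.58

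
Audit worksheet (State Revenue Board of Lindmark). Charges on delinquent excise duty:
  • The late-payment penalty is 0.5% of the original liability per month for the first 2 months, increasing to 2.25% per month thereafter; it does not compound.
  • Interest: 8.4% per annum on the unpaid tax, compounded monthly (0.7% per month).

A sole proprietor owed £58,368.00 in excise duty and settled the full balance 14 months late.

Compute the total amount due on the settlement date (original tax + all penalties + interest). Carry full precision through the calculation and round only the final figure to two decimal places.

£80,698.80

Penalty, months 1–2: 2 × 0.5% × £58,368.00 = £583.68
Penalty, months 3–14: 12 × 2.25% × £58,368.00 = £15,759.36
Interest: £58,368.00 × ((1 + 0.007)^14 − 1) = £58,368.00 × 0.1025863… = £5,987.7565…
Total = £58,368.00 + £16,343.0400 + £5,987.7565… = £80,698.80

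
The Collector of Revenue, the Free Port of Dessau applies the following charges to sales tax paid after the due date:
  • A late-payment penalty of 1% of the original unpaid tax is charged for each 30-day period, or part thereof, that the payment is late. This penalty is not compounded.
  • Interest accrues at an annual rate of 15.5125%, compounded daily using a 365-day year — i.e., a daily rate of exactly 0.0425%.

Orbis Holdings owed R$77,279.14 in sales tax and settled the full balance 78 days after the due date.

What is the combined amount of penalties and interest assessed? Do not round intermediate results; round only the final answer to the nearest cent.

R$4,922.55

Penalty periods: ⌈78/30⌉ = 3; penalty = 3 × 1% × R$77,279.14 = R$2,318.37…
Interest: R$77,279.14 × ((1 + 0.000425)^78 − 1) = R$77,279.14 × 0.03369830… = R$2,604.1759…
Penalties + interest = R$2,318.3742 + R$2,604.1759… = R$4,922.55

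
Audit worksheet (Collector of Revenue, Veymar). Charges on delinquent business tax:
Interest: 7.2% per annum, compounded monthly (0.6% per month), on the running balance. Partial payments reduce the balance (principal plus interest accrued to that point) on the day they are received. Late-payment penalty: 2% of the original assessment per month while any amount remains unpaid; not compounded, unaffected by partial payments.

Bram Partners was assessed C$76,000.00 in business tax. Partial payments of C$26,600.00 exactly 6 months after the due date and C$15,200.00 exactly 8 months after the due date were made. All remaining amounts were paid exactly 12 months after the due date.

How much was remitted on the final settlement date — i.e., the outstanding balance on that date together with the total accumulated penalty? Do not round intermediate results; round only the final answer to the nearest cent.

C$56,756.06

Balance at month 6: C$76,000.0000 × (1 + 0.006)^6 = C$78,777.3698…
After C$26,600.00 payment: C$78,777.3698… − C$26,600.00 = C$52,177.3698…
Balance at month 8: C$52,177.3698… × (1 + 0.006)^2 = C$52,805.3766…
After C$15,200.00 payment: C$52,805.3766… − C$15,200.00 = C$37,605.3766…
Balance at month 12: C$37,605.3766… × (1 + 0.006)^4 = C$38,516.0610…
Penalty: 12 × 2% × C$76,000.00 = C$18,240.00
Final settlement = outstanding balance + penalty = C$38,516.0610… + C$18,240.00 = C$56,756.06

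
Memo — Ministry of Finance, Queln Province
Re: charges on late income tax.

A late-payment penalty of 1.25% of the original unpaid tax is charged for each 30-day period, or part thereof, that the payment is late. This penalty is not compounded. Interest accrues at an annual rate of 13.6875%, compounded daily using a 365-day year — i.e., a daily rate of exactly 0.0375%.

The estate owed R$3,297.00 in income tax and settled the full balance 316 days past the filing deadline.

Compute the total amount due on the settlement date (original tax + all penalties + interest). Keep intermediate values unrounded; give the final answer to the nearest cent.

Penalty periods: ⌈316/30⌉ = 11; penalty = 11 × 1.25% × R$3,297.00 = R$453.34…
Interest: R$3,297.00 × ((1 + 0.000375)^316 − 1) = R$3,297.00 × 0.12578187… = R$414.7028…
Total = R$3,297.00 + R$453.3375 + R$414.7028… = R$4,165.04

R$4,165.04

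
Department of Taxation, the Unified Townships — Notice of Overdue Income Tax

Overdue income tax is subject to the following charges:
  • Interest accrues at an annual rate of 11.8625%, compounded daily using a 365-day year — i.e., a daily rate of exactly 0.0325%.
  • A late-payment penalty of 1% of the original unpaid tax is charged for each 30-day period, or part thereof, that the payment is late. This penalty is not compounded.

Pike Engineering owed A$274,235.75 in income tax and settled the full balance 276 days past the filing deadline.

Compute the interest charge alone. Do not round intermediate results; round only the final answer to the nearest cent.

A$25,731.58

Interest: A$274,235.75 × ((1 + 0.000325)^276 − 1) = A$274,235.75 × 0.09383014… = A$25,731.5788…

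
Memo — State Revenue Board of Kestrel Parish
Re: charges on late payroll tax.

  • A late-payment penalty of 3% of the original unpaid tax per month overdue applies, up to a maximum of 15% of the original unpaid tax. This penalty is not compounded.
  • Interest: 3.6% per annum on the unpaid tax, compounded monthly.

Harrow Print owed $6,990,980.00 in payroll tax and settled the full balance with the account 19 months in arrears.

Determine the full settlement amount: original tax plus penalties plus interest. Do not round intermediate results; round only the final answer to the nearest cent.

Penalty (uncapped): 19 × 3% × $6,990,980.00 = $3,984,858.60; cap = 15% × $6,990,980.00 = $1,048,647.00 → penalty = $1,048,647.00
Interest (3.6%/yr ÷ 12 = 0.3%/month): $6,990,980.00 × ((1 + 0.003)^19 − 1) = $409,430.0980…
Total = $6,990,980.00 + $1,048,647.0000 + $409,430.0980… = $8,449,057.10

$8,449,057.10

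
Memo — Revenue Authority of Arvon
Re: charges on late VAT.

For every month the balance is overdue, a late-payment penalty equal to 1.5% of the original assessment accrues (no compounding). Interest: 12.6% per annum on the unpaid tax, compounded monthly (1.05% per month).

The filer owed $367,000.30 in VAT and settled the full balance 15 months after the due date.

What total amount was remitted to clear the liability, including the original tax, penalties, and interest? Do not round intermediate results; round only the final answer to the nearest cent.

$511,825.94

Late-payment penalty: 15 × 1.5% × $367,000.30 = $82,575.07…
Interest: $367,000.30 × ((1 + 0.0105)^15 − 1) = $367,000.30 × 0.1696200… = $62,250.5729…
Total = $367,000.30 + $82,575.0675 + $62,250.5729… = $511,825.94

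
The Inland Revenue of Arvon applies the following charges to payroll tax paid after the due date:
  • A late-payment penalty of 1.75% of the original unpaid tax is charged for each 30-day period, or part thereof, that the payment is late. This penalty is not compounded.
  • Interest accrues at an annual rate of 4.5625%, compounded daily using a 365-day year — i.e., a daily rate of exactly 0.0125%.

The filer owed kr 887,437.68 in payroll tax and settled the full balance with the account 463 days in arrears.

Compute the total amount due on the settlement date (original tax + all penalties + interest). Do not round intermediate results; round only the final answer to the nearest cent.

Penalty periods: ⌈463/30⌉ = 16; penalty = 16 × 1.75% × kr 887,437.68 = kr 248,482.55…
Interest: kr 887,437.68 × ((1 + 0.000125)^463 − 1) = kr 887,437.68 × 0.05957871… = kr 52,872.3897…
Total = kr 887,437.68 + kr 248,482.5504 + kr 52,872.3897… = kr 1,188,792.62

kr 1,188,792.62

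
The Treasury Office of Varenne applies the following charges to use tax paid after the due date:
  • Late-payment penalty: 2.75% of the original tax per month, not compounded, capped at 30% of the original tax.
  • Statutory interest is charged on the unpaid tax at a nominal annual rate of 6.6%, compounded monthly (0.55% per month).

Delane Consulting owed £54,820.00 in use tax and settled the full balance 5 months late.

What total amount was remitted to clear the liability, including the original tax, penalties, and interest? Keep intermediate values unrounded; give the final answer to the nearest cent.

Penalty: 5 × 2.75% × £54,820.00 = £7,537.75 (below the 30% cap of £16,446.00)
Interest: £54,820.00 × ((1 + 0.0055)^5 − 1) = £54,820.00 × 0.0278042… = £1,524.2245…
Total = £54,820.00 + £7,537.7500 + £1,524.2245… = £63,881.97

£63,881.97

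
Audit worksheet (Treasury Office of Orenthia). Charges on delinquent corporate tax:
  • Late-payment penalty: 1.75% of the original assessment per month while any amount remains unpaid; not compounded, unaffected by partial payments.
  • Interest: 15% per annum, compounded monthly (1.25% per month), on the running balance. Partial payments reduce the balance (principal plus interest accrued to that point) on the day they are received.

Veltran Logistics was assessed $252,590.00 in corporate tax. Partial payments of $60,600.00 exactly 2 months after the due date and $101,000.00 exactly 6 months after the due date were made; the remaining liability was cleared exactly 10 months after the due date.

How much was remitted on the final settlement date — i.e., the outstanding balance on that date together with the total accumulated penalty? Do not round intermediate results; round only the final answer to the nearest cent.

Balance at month 2: $252,590.0000 × (1 + 0.0125)^2 = $258,944.2172…
After $60,600.00 payment: $258,944.2172… − $60,600.00 = $198,344.2172…
Balance at month 6: $198,344.2172… × (1 + 0.0125)^4 = $208,448.9302…
After $101,000.00 payment: $208,448.9302… − $101,000.00 = $107,448.9302…
Balance at month 10: $107,448.9302… × (1 + 0.0125)^4 = $112,922.9521…
Penalty: 10 × 1.75% × $252,590.00 = $44,203.25
Final settlement = outstanding balance + penalty = $112,922.9521… + $44,203.25 = $157,126.20

$157,126.20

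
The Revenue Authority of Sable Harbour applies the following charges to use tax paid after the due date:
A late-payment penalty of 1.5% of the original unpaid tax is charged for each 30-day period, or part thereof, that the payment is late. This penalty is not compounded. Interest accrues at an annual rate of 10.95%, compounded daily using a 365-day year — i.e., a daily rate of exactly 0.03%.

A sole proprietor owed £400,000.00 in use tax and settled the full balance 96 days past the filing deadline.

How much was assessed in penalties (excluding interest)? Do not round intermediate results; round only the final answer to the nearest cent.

£24,000.00

Penalty periods: ⌈96/30⌉ = 4; penalty = 4 × 1.5% × £400,000.00 = £24,000.00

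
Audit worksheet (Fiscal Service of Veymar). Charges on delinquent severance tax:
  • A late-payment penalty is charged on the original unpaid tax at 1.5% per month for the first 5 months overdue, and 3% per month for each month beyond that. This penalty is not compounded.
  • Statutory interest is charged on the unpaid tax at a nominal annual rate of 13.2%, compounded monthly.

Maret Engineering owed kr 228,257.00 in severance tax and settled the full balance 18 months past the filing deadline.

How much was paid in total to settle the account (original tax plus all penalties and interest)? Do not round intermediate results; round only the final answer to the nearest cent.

Penalty, months 1–5: 5 × 1.5% × kr 228,257.00 = kr 17,119.28…
Penalty, months 6–18: 13 × 3% × kr 228,257.00 = kr 89,020.23
Interest (13.2%/yr ÷ 12 = 1.1%/month): kr 228,257.00 × ((1 + 0.011)^18 − 1) = kr 49,679.0657…
Total = kr 228,257.00 + kr 106,139.5050 + kr 49,679.0657… = kr 384,075.57

kr 384,075.57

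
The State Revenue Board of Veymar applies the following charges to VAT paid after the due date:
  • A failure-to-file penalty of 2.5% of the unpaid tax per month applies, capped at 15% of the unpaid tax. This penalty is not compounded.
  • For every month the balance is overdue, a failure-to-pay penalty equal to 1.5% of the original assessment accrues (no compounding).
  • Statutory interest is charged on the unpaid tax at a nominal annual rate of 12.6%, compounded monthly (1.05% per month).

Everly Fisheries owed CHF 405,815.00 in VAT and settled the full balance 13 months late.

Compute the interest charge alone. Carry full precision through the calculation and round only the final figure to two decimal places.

CHF 59,021.51

Interest: CHF 405,815.00 × ((1 + 0.0105)^13 − 1) = CHF 405,815.00 × 0.1454394… = CHF 59,021.5056…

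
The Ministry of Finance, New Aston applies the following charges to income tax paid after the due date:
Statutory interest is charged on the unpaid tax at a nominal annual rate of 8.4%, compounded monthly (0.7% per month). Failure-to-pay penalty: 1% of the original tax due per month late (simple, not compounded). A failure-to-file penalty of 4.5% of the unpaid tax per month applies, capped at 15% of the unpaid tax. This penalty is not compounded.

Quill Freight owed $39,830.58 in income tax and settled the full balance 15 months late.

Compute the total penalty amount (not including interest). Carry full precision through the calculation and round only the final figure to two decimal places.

Failure-to-file: 15 × 4.5% × $39,830.58 = $26,885.64…, capped at 15% × $39,830.58 = $5,974.59…
Failure-to-pay penalty: 15 × 1% × $39,830.58 = $5,974.59…
Total penalty = $5,974.59… + $5,974.59… = $11,949.17

$11,949.17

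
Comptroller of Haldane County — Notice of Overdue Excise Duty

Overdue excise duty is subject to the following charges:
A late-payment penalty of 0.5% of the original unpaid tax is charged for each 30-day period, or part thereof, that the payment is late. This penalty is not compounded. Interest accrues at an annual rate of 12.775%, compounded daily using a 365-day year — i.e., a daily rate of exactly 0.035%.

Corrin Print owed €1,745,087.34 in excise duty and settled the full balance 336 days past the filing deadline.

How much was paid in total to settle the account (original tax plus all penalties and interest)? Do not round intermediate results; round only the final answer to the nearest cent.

Penalty periods: ⌈336/30⌉ = 12; penalty = 12 × 0.5% × €1,745,087.34 = €104,705.24…
Interest: €1,745,087.34 × ((1 + 0.00035)^336 − 1) = €1,745,087.34 × 0.12477096… = €217,736.2246…
Total = €1,745,087.34 + €104,705.2404 + €217,736.2246… = €2,067,528.81

€2,067,528.81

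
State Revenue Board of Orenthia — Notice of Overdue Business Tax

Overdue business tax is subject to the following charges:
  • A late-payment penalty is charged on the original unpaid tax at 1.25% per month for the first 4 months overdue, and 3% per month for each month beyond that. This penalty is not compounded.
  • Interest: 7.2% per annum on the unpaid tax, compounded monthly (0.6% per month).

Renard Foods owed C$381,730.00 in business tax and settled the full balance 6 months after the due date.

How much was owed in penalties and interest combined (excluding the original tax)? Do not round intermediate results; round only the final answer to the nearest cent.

C$55,940.37

Penalty, months 1–4: 4 × 1.25% × C$381,730.00 = C$19,086.50
Penalty, months 5–6: 2 × 3% × C$381,730.00 = C$22,903.80
Interest: C$381,730.00 × ((1 + 0.006)^6 − 1) = C$381,730.00 × 0.0365443… = C$13,950.0707…
Penalties + interest = C$41,990.3000 + C$13,950.0707… = C$55,940.37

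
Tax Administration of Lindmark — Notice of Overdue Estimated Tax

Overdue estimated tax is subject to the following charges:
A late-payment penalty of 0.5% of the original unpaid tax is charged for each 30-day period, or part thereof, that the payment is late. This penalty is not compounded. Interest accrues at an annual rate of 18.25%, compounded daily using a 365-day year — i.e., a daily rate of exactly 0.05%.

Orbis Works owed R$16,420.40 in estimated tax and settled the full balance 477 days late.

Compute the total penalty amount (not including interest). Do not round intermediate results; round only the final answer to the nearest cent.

R$1,313.63

Penalty periods: ⌈477/30⌉ = 16; penalty = 16 × 0.5% × R$16,420.40 = R$1,313.63…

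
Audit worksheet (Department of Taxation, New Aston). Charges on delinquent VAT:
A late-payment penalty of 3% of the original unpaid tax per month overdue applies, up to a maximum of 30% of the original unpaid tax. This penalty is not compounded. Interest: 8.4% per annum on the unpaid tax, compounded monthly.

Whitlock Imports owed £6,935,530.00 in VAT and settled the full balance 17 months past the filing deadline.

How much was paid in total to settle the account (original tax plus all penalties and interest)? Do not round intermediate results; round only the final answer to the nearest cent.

Penalty (uncapped): 17 × 3% × £6,935,530.00 = £3,537,120.30; cap = 30% × £6,935,530.00 = £2,080,659.00 → penalty = £2,080,659.00
Interest (8.4%/yr ÷ 12 = 0.7%/month): £6,935,530.00 × ((1 + 0.007)^17 − 1) = £873,204.4487…
Total = £6,935,530.00 + £2,080,659.0000 + £873,204.4487… = £9,889,393.45

£9,889,393.45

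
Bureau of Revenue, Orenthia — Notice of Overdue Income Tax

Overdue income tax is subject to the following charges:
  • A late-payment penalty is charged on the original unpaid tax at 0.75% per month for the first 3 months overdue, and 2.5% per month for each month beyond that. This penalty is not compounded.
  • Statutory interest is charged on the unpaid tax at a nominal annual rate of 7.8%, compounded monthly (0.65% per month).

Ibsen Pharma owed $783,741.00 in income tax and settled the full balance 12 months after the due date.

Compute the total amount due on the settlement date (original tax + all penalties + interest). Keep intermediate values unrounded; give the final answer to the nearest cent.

$1,041,082.21

Penalty, months 1–3: 3 × 0.75% × $783,741.00 = $17,634.17…
Penalty, months 4–12: 9 × 2.5% × $783,741.00 = $176,341.73…
Interest: $783,741.00 × ((1 + 0.0065)^12 − 1) = $783,741.00 × 0.0808498… = $63,365.3112…
Total = $783,741.00 + $193,975.8975 + $63,365.3112… = $1,041,082.21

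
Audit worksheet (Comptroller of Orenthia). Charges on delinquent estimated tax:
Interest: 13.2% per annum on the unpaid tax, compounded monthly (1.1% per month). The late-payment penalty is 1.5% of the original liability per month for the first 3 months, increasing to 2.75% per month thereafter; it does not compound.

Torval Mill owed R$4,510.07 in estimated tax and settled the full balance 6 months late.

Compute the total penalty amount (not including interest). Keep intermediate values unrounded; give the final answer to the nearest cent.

R$575.03

Penalty, months 1–3: 3 × 1.5% × R$4,510.07 = R$202.95…
Penalty, months 4–6: 3 × 2.75% × R$4,510.07 = R$372.08…
Total penalty = R$202.95… + R$372.08… = R$575.03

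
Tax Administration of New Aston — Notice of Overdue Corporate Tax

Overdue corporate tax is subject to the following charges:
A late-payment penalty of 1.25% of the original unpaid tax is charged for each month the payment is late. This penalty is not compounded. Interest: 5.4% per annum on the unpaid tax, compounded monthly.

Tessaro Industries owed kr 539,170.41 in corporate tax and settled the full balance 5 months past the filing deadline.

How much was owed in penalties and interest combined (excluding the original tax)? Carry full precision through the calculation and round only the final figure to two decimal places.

Late-payment penalty = 1.25% × kr 539,170.41 × 5 mo = kr 33,698.15…
Interest (5.4%/yr ÷ 12 = 0.45%/month): kr 539,170.41 × ((1 + 0.0045)^5 − 1) = kr 12,241.0087…
Penalties + interest = kr 33,698.1506… + kr 12,241.0087… = kr 45,939.16

kr 45,939.16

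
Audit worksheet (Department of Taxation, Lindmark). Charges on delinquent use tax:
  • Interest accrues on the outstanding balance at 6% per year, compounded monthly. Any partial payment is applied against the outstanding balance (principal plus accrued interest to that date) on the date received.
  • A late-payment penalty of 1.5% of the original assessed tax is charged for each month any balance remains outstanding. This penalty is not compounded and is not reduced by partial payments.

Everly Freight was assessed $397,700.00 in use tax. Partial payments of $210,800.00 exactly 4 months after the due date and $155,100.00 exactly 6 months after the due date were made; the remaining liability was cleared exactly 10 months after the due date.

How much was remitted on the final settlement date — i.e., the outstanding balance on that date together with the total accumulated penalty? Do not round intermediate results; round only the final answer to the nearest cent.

$102,264.51

Monthly rate = 6% ÷ 12 = 0.5%
Balance at month 4: $397,700.0000 × (1 + 0.005)^4 = $405,713.8541…
After $210,800.00 payment: $405,713.8541… − $210,800.00 = $194,913.8541…
Balance at month 6: $194,913.8541… × (1 + 0.005)^2 = $196,867.8655…
After $155,100.00 payment: $196,867.8655… − $155,100.00 = $41,767.8655…
Balance at month 10: $41,767.8655… × (1 + 0.005)^4 = $42,609.5089…
Penalty: 10 × 1.5% × $397,700.00 = $59,655.00
Final settlement = outstanding balance + penalty = $42,609.5089… + $59,655.00 = $102,264.51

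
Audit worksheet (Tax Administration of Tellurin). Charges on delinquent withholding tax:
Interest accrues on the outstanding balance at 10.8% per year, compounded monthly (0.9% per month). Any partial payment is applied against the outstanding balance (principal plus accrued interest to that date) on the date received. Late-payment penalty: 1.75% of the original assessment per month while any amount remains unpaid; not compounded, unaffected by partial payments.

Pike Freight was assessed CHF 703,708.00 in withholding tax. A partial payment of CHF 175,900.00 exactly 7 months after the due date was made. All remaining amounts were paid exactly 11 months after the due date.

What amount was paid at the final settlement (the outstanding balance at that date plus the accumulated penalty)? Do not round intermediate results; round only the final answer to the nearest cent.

CHF 729,741.69

Balance at month 7: CHF 703,708.0000 × (1 + 0.009)^7 = CHF 749,256.7289…
After CHF 175,900.00 payment: CHF 749,256.7289… − CHF 175,900.00 = CHF 573,356.7289…
Balance at month 11: CHF 573,356.7289… × (1 + 0.009)^4 = CHF 594,277.8982…
Penalty: 11 × 1.75% × CHF 703,708.00 = CHF 135,463.79
Final settlement = outstanding balance + penalty = CHF 594,277.8982… + CHF 135,463.79 = CHF 729,741.69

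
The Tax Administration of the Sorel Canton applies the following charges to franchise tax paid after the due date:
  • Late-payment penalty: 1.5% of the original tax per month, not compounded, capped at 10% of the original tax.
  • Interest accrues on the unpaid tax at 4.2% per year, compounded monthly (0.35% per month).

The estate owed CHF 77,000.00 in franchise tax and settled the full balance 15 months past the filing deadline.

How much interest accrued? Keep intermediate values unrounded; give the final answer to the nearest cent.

CHF 4,143.06

Interest: CHF 77,000.00 × ((1 + 0.0035)^15 − 1) = CHF 77,000.00 × 0.0538060… = CHF 4,143.0593…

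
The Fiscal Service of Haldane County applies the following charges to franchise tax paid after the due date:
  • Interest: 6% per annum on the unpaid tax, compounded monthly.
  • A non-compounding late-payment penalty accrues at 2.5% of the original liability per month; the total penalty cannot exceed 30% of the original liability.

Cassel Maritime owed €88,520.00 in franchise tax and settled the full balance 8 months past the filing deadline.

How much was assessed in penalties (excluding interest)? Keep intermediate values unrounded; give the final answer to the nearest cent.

€17,704.00

Penalty: 8 × 2.5% × €88,520.00 = €17,704.00 (below the 30% cap of €26,556.00)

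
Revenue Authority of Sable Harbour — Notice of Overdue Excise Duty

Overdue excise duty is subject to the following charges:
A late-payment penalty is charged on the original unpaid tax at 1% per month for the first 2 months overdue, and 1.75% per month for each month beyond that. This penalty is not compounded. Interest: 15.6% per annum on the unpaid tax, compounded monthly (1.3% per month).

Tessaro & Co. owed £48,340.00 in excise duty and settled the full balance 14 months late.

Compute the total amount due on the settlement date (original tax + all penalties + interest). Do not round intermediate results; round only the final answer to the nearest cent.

Penalty, months 1–2: 2 × 1% × £48,340.00 = £966.80
Penalty, months 3–14: 12 × 1.75% × £48,340.00 = £10,151.40
Interest: £48,340.00 × ((1 + 0.013)^14 − 1) = £48,340.00 × 0.1982081… = £9,581.3774…
Total = £48,340.00 + £11,118.2000 + £9,581.3774… = £69,039.58

£69,039.58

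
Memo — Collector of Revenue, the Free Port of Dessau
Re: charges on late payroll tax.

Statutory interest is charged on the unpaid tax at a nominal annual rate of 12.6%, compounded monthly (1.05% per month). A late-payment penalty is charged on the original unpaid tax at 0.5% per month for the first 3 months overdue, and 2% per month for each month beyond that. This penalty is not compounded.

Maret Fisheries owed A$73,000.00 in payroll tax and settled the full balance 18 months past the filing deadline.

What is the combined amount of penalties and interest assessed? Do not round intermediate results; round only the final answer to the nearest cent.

A$38,095.14

Penalty, months 1–3: 3 × 0.5% × A$73,000.00 = A$1,095.00
Penalty, months 4–18: 15 × 2% × A$73,000.00 = A$21,900.00
Interest: A$73,000.00 × ((1 + 0.0105)^18 − 1) = A$73,000.00 × 0.2068512… = A$15,100.1365…
Penalties + interest = A$22,995.0000 + A$15,100.1365… = A$38,095.14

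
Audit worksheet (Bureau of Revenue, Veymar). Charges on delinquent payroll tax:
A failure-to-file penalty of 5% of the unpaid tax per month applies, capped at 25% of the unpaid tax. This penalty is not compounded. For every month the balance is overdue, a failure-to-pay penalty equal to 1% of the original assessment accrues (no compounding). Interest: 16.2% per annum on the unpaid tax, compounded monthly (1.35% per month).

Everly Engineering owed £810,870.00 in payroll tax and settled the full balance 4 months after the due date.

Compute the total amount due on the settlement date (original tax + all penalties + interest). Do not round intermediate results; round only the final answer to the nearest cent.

Failure-to-file: 4 × 5% × £810,870.00 = £162,174.00 (under the 25% cap)
Failure-to-pay penalty = 1% × £810,870.00 × 4 mo = £32,434.80
Interest: £810,870.00 × ((1 + 0.0135)^4 − 1) = £810,870.00 × 0.0551034… = £44,681.6735…
Total = £810,870.00 + £194,608.8000 + £44,681.6735… = £1,050,160.47

£1,050,160.47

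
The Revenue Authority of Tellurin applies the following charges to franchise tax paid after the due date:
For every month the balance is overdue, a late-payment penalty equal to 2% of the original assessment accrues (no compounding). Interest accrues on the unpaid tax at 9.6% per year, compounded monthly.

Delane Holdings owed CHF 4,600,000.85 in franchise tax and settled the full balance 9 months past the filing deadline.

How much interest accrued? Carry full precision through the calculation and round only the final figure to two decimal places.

CHF 341,998.69

Interest (9.6%/yr ÷ 12 = 0.8%/month): CHF 4,600,000.85 × ((1 + 0.008)^9 − 1) = CHF 341,998.6931…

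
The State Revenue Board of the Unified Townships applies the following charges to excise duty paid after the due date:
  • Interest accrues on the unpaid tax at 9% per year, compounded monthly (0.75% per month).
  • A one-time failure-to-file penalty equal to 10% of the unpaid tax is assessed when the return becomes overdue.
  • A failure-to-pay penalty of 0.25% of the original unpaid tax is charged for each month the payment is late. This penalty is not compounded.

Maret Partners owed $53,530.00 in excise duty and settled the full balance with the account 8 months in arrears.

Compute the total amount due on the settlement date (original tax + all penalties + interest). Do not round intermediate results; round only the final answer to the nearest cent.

Failure-to-file penalty: 10% × $53,530.00 = $5,353.00
Failure-to-pay penalty = 0.25% × $53,530.00 × 8 mo = $1,070.60
Interest: $53,530.00 × ((1 + 0.0075)^8 − 1) = $53,530.00 × 0.0615988… = $3,297.3863…
Total = $53,530.00 + $6,423.6000 + $3,297.3863… = $63,250.99

$63,250.99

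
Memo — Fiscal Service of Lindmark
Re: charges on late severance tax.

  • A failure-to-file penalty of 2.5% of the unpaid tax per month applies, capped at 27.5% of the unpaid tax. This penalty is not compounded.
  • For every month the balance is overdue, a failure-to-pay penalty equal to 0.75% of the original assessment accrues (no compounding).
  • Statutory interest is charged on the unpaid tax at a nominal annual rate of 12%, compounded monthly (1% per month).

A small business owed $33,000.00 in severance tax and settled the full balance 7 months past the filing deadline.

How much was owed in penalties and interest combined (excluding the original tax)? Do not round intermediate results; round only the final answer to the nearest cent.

Failure-to-file: 7 × 2.5% × $33,000.00 = $5,775.00 (under the 27.5% cap)
Failure-to-pay penalty: 7 × 0.75% × $33,000.00 = $1,732.50
Interest: $33,000.00 × ((1 + 0.01)^7 − 1) = $33,000.00 × 0.0721354… = $2,380.4666…
Penalties + interest = $7,507.5000 + $2,380.4666… = $9,887.97

$9,887.97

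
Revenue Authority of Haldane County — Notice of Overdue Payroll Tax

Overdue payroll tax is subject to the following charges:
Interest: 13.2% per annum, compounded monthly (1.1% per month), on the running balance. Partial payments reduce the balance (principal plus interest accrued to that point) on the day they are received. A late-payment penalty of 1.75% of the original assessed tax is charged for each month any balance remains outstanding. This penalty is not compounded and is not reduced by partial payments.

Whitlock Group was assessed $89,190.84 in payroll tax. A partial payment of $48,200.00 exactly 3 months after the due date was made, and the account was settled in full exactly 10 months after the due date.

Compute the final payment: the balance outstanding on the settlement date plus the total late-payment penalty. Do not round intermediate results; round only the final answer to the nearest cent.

Balance at month 3: $89,190.8400 × (1 + 0.011)^3 = $92,166.6327…
After $48,200.00 payment: $92,166.6327… − $48,200.00 = $43,966.6327…
Balance at month 10: $43,966.6327… × (1 + 0.011)^7 = $47,465.8535…
Penalty: 10 × 1.75% × $89,190.84 = $15,608.40…
Final settlement = outstanding balance + penalty = $47,465.8535… + $15,608.40… = $63,074.25

$63,074.25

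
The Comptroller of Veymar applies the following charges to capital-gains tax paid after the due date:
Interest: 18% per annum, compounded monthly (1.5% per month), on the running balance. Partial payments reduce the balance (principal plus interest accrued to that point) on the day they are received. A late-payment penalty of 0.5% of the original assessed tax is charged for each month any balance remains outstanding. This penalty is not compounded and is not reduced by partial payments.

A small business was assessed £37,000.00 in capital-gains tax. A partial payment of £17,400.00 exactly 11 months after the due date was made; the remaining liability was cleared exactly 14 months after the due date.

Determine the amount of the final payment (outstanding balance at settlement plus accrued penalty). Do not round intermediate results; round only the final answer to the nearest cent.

Balance at month 11: £37,000.0000 × (1 + 0.015)^11 = £43,584.1107…
After £17,400.00 payment: £43,584.1107… − £17,400.00 = £26,184.1107…
Balance at month 14: £26,184.1107… × (1 + 0.015)^3 = £27,380.1583…
Penalty: 14 × 0.5% × £37,000.00 = £2,590.00
Final settlement = outstanding balance + penalty = £27,380.1583… + £2,590.00 = £29,970.16

£29,970.16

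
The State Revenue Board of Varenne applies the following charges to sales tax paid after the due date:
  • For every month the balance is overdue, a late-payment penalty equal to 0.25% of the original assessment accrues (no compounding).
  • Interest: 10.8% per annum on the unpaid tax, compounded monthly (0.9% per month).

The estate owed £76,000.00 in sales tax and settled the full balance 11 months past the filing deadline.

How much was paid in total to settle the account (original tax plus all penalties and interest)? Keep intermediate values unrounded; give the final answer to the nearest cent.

£85,961.89

Late-payment penalty = 0.25% × £76,000.00 × 11 mo = £2,090.00
Interest: £76,000.00 × ((1 + 0.009)^11 − 1) = £76,000.00 × 0.1035775… = £7,871.8883…
Total = £76,000.00 + £2,090.0000 + £7,871.8883… = £85,961.89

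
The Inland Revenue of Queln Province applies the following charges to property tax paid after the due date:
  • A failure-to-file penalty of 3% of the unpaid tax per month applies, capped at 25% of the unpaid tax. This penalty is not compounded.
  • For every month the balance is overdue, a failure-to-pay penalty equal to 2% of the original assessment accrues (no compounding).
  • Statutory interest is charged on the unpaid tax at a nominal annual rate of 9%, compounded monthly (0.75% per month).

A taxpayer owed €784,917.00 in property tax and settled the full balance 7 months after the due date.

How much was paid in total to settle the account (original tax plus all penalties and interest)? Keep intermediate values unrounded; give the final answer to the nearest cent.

Failure-to-file: 7 × 3% × €784,917.00 = €164,832.57 (under the 25% cap)
Failure-to-pay penalty: 7 × 2% × €784,917.00 = €109,888.38
Interest: €784,917.00 × ((1 + 0.0075)^7 − 1) = €784,917.00 × 0.0536961… = €42,147.0028…
Total = €784,917.00 + €274,720.9500 + €42,147.0028… = €1,101,784.95

€1,101,784.95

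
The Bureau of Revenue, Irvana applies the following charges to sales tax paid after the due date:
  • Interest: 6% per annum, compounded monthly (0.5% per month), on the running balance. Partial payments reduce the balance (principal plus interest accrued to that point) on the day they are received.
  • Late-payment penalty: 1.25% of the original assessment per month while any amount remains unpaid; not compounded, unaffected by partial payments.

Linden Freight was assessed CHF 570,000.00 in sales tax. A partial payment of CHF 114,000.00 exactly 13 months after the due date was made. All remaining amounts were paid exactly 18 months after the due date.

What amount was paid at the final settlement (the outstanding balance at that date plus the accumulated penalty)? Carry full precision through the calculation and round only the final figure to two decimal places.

CHF 634,910.85

Balance at month 13: CHF 570,000.0000 × (1 + 0.005)^13 = CHF 608,182.1345…
After CHF 114,000.00 payment: CHF 608,182.1345… − CHF 114,000.00 = CHF 494,182.1345…
Balance at month 18: CHF 494,182.1345… × (1 + 0.005)^5 = CHF 506,660.8527…
Penalty: 18 × 1.25% × CHF 570,000.00 = CHF 128,250.00
Final settlement = outstanding balance + penalty = CHF 506,660.8527… + CHF 128,250.00 = CHF 634,910.85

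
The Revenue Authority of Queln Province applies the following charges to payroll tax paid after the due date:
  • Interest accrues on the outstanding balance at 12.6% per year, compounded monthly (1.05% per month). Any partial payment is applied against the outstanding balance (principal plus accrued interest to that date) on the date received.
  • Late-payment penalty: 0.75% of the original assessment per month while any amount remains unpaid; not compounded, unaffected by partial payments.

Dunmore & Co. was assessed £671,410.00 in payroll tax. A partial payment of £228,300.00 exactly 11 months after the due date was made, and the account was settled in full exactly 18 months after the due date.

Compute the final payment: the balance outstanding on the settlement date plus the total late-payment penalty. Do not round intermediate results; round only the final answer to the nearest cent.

£655,314.34

Balance at month 11: £671,410.0000 × (1 + 0.0105)^11 = £753,160.0953…
After £228,300.00 payment: £753,160.0953… − £228,300.00 = £524,860.0953…
Balance at month 18: £524,860.0953… × (1 + 0.0105)^7 = £564,673.9850…
Penalty: 18 × 0.75% × £671,410.00 = £90,640.35
Final settlement = outstanding balance + penalty = £564,673.9850… + £90,640.35 = £655,314.34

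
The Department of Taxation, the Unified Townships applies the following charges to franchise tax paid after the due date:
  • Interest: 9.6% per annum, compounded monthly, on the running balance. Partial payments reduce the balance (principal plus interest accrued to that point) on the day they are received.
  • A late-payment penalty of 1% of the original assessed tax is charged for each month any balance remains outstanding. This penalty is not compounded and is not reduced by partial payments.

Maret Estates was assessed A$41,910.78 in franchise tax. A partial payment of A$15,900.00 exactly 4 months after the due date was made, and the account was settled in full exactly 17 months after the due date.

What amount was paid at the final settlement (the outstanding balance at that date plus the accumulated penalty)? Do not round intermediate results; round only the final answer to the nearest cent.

A$37,479.93

Monthly rate = 9.6% ÷ 12 = 0.8%
Balance at month 4: A$41,910.7800 × (1 + 0.008)^4 = A$43,268.1047…
After A$15,900.00 payment: A$43,268.1047… − A$15,900.00 = A$27,368.1047…
Balance at month 17: A$27,368.1047… × (1 + 0.008)^13 = A$30,355.0981…
Penalty: 17 × 1% × A$41,910.78 = A$7,124.83…
Final settlement = outstanding balance + penalty = A$30,355.0981… + A$7,124.83… = A$37,479.93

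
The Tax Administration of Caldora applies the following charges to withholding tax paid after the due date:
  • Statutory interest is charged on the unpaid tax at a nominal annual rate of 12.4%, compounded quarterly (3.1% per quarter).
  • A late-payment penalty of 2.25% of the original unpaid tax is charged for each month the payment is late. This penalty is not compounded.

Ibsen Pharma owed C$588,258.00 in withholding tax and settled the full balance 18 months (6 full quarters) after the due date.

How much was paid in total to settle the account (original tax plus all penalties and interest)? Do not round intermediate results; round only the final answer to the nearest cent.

Late-payment penalty = 2.25% × C$588,258.00 × 18 mo = C$238,244.49
Interest: C$588,258.00 × ((1 + 0.031)^6 − 1) = C$588,258.00 × 0.2010248… = C$118,254.4736…
Total = C$588,258.00 + C$238,244.4900 + C$118,254.4736… = C$944,756.96

C$944,756.96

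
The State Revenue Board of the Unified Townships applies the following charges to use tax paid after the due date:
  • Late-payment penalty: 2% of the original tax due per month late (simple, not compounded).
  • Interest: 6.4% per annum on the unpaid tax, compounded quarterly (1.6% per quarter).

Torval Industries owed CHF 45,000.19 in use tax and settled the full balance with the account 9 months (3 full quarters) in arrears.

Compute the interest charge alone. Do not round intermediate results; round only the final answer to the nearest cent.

CHF 2,194.75

Interest: CHF 45,000.19 × ((1 + 0.016)^3 − 1) = CHF 45,000.19 × 0.0487721… = CHF 2,194.7536…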